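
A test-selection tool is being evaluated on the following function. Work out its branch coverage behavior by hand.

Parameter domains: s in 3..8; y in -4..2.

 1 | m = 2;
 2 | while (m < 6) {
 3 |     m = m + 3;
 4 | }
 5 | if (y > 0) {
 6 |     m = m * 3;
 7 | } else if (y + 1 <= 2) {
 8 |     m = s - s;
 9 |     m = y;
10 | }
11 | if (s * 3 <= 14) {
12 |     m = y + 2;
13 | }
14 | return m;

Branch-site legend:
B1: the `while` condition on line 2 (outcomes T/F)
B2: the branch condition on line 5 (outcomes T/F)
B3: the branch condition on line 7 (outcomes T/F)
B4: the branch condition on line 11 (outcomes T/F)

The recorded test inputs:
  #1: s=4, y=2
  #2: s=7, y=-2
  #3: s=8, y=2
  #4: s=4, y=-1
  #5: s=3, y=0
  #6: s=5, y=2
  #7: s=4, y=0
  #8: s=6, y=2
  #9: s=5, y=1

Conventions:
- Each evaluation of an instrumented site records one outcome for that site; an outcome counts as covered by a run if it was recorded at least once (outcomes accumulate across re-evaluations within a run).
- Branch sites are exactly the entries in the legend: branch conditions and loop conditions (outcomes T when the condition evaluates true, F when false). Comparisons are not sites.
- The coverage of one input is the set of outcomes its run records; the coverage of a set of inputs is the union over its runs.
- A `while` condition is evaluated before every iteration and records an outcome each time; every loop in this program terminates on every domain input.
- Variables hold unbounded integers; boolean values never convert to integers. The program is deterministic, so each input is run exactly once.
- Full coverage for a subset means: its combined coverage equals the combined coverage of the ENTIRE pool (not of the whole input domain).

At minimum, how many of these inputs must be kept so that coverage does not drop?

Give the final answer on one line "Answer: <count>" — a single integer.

input #1 (s=4, y=2): covers B1=T, B1=F, B2=T, B4=T
input #2 (s=7, y=-2): covers B1=T, B1=F, B2=F, B3=T, B4=F
input #3 (s=8, y=2): covers B1=T, B1=F, B2=T, B4=F
input #4 (s=4, y=-1): covers B1=T, B1=F, B2=F, B3=T, B4=T
input #5 (s=3, y=0): covers B1=T, B1=F, B2=F, B3=T, B4=T
input #6 (s=5, y=2): covers B1=T, B1=F, B2=T, B4=F
input #7 (s=4, y=0): covers B1=T, B1=F, B2=F, B3=T, B4=T
input #8 (s=6, y=2): covers B1=T, B1=F, B2=T, B4=F
input #9 (s=5, y=1): covers B1=T, B1=F, B2=T, B4=F
the full pool covers 7 outcomes: B1=T, B1=F, B2=T, B2=F, B3=T, B4=T, B4=F
no size-1 subset reaches all 7 outcomes (best union: 5/7)
the canonical winner is {1, 2}: size 2, full 7-outcome coverage, earliest index list among size-2 covers

Answer: 2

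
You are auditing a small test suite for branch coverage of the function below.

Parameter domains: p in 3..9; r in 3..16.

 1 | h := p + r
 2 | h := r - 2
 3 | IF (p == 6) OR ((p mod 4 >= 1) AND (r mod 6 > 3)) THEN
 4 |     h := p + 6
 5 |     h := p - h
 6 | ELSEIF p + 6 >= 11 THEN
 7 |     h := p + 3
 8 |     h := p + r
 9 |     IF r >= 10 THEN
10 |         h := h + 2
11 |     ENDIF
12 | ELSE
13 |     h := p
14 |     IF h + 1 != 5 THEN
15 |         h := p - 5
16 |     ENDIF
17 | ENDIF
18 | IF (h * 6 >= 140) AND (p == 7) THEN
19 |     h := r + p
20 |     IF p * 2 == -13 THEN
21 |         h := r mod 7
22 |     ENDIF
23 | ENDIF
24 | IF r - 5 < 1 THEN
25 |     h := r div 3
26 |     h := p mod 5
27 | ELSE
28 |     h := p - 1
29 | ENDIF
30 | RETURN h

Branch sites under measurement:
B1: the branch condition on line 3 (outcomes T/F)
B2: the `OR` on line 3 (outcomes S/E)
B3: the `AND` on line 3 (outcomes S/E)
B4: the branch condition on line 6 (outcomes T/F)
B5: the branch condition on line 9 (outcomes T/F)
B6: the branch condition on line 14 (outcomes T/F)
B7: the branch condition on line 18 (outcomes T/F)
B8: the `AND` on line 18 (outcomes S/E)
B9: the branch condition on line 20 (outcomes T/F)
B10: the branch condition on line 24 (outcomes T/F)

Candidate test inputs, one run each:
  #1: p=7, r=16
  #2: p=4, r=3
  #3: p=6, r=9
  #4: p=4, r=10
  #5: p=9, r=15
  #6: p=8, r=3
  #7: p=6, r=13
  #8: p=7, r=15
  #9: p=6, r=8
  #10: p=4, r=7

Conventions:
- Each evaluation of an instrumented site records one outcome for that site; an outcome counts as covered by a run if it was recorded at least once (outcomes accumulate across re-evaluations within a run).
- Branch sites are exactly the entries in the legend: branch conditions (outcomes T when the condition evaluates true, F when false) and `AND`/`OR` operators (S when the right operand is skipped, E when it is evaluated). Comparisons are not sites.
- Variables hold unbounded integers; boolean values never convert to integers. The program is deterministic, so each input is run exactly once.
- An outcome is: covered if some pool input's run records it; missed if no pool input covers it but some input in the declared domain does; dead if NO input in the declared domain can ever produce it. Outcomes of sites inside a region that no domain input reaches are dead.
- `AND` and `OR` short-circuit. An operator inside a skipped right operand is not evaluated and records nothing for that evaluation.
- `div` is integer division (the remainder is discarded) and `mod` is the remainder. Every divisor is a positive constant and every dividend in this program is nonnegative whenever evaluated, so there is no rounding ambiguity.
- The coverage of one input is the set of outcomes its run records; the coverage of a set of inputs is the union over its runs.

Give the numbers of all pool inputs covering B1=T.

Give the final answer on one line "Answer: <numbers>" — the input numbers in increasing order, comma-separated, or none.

input #1 (p=7, r=16): hits B1=T
input #2 (p=4, r=3): never hits B1=T
input #3 (p=6, r=9): hits B1=T
input #4 (p=4, r=10): never hits B1=T
input #5 (p=9, r=15): never hits B1=T
input #6 (p=8, r=3): never hits B1=T
input #7 (p=6, r=13): hits B1=T
input #8 (p=7, r=15): never hits B1=T
input #9 (p=6, r=8): hits B1=T
input #10 (p=4, r=7): never hits B1=T

Answer: 1, 3, 7, 9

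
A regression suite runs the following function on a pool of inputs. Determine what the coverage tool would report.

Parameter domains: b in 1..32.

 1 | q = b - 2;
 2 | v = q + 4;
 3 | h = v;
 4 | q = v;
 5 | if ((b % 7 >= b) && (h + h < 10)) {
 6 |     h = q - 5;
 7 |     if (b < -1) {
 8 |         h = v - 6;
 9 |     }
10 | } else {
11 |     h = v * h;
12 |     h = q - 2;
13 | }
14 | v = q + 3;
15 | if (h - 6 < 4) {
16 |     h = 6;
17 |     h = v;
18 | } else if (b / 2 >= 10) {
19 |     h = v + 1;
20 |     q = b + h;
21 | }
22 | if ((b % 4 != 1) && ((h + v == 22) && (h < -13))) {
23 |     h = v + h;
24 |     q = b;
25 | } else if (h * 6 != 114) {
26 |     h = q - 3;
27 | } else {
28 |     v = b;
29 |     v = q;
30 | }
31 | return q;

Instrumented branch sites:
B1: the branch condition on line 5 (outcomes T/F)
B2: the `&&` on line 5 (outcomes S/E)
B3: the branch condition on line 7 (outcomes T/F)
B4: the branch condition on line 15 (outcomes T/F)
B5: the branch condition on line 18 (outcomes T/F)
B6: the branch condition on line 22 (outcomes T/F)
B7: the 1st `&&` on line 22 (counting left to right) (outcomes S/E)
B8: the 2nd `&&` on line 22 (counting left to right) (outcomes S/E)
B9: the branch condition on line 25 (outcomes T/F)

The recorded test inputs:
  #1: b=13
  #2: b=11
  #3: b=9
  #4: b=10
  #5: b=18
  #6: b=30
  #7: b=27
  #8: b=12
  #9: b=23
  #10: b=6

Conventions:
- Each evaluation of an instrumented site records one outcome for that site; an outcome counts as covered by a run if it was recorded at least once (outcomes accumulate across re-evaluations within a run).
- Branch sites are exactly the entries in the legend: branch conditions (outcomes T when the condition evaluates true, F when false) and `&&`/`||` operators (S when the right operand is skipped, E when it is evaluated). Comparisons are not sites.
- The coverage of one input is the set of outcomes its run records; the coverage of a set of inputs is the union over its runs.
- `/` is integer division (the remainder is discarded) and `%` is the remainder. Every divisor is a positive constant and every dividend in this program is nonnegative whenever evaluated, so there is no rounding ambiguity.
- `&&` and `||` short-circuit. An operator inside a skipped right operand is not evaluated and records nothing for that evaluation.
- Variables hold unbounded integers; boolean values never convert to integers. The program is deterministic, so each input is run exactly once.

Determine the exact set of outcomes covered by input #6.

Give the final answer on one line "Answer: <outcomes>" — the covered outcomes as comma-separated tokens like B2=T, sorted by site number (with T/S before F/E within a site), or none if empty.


Tracing the run of input #6 (b=30):
  B2->S, B1->F, B4->F, B5->T, B7->E, B8->S, B6->F, B9->T
as a set, this run covers: B1=F, B2=S, B4=F, B5=T, B6=F, B7=E, B8=S, B9=T
Answer: B1=F, B2=S, B4=F, B5=T, B6=F, B7=E, B8=S, B9=T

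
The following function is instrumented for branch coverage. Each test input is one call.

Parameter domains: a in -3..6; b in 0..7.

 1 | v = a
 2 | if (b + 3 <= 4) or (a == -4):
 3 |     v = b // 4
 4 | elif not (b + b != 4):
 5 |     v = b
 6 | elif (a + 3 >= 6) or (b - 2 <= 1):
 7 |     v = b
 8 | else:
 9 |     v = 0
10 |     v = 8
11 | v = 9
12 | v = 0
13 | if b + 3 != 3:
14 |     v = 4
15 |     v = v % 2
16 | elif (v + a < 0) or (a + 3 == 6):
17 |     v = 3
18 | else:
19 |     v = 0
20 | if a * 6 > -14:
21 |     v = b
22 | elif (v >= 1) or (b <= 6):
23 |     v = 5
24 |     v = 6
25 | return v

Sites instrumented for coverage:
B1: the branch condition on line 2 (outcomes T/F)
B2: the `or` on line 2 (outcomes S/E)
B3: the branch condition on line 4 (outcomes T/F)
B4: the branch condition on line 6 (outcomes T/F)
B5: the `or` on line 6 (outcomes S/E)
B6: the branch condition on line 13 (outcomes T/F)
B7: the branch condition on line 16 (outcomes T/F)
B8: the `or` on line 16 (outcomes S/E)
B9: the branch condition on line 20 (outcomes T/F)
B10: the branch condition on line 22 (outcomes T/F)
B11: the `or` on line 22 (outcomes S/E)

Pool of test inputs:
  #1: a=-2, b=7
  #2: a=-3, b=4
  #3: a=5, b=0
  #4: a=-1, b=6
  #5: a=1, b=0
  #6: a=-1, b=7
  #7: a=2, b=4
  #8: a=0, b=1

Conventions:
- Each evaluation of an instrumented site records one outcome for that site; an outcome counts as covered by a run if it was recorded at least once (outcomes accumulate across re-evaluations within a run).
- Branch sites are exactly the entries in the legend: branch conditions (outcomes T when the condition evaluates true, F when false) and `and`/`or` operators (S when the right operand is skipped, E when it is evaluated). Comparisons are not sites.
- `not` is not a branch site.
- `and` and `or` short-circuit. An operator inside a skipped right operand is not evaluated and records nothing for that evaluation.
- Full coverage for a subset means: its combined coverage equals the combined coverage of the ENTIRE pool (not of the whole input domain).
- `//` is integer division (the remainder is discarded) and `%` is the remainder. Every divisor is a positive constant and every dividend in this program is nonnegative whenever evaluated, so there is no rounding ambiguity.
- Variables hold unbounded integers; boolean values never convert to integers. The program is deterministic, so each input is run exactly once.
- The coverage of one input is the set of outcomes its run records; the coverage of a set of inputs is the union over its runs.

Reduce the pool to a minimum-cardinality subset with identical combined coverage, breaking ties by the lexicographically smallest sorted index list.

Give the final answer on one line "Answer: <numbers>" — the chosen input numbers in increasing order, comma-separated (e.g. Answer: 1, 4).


input #1, a=-2, b=7: events B2->E, B1->F, B3->F, B5->E, B4->F, B6->T, B9->T; outcomes B1=F, B2=E, B3=F, B4=F, B5=E, B6=T, B9=T
input #2, a=-3, b=4: events B2->E, B1->F, B3->F, B5->E, B4->F, B6->T, B9->F, B11->E, B10->T; outcomes B1=F, B2=E, B3=F, B4=F, B5=E, B6=T, B9=F, B10=T, B11=E
input #3, a=5, b=0: events B2->S, B1->T, B6->F, B8->E, B7->F, B9->T; outcomes B1=T, B2=S, B6=F, B7=F, B8=E, B9=T
input #4, a=-1, b=6: events B2->E, B1->F, B3->F, B5->E, B4->F, B6->T, B9->T; outcomes B1=F, B2=E, B3=F, B4=F, B5=E, B6=T, B9=T
input #5, a=1, b=0: events B2->S, B1->T, B6->F, B8->E, B7->F, B9->T; outcomes B1=T, B2=S, B6=F, B7=F, B8=E, B9=T
input #6, a=-1, b=7: events B2->E, B1->F, B3->F, B5->E, B4->F, B6->T, B9->T; outcomes B1=F, B2=E, B3=F, B4=F, B5=E, B6=T, B9=T
input #7, a=2, b=4: events B2->E, B1->F, B3->F, B5->E, B4->F, B6->T, B9->T; outcomes B1=F, B2=E, B3=F, B4=F, B5=E, B6=T, B9=T
input #8, a=0, b=1: events B2->S, B1->T, B6->T, B9->T; outcomes B1=T, B2=S, B6=T, B9=T
together the pool reaches 15 outcomes: B1=T, B1=F, B2=S, B2=E, B3=F, B4=F, B5=E, B6=T, B6=F, B7=F, B8=E, B9=T, B9=F, B10=T, B11=E
checked all size-1 subsets: none covers 15 outcomes (max 9/15)
the canonical winner is {2, 3}: size 2, full 15-outcome coverage, earliest index list among size-2 covers
Answer: 2, 3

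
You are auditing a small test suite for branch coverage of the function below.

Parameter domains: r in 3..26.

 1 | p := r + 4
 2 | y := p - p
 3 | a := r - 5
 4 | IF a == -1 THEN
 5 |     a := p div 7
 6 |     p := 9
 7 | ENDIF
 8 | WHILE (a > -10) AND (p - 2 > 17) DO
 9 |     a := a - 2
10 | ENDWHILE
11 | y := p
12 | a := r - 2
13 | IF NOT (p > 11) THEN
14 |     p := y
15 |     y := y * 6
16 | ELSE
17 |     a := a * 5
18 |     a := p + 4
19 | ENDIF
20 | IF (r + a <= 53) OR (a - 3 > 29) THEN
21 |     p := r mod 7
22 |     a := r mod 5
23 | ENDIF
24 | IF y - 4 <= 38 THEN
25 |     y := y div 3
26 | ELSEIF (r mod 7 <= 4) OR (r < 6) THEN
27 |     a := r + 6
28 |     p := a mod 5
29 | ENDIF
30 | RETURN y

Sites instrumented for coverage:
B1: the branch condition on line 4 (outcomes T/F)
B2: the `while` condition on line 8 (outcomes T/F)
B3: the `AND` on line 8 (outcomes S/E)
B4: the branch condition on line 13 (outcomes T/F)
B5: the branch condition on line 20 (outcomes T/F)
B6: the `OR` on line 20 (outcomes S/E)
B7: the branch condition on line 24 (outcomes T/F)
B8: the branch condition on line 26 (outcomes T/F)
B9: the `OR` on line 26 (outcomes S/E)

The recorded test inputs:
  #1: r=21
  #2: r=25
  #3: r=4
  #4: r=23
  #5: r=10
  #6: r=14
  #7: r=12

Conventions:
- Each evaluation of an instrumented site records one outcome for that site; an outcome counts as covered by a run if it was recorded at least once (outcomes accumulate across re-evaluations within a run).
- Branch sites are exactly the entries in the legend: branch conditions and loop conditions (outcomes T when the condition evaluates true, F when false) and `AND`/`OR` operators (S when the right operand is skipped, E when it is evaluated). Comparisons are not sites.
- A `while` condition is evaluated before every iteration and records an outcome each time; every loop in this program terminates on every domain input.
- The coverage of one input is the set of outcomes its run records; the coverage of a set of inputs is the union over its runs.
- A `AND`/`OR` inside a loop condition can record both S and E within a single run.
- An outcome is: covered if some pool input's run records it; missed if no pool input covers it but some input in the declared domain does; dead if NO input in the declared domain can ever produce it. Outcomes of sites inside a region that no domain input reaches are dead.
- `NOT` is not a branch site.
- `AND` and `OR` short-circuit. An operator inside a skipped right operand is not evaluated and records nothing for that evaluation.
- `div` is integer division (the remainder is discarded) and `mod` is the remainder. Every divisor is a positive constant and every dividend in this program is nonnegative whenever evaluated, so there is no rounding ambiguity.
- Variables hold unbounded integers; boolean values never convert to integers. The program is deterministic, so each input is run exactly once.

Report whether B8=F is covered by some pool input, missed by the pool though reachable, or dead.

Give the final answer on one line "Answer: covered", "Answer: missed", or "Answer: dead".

no pool input records B8=F
but domain input (r=6) does record it -> reachable, so missed

Answer: missed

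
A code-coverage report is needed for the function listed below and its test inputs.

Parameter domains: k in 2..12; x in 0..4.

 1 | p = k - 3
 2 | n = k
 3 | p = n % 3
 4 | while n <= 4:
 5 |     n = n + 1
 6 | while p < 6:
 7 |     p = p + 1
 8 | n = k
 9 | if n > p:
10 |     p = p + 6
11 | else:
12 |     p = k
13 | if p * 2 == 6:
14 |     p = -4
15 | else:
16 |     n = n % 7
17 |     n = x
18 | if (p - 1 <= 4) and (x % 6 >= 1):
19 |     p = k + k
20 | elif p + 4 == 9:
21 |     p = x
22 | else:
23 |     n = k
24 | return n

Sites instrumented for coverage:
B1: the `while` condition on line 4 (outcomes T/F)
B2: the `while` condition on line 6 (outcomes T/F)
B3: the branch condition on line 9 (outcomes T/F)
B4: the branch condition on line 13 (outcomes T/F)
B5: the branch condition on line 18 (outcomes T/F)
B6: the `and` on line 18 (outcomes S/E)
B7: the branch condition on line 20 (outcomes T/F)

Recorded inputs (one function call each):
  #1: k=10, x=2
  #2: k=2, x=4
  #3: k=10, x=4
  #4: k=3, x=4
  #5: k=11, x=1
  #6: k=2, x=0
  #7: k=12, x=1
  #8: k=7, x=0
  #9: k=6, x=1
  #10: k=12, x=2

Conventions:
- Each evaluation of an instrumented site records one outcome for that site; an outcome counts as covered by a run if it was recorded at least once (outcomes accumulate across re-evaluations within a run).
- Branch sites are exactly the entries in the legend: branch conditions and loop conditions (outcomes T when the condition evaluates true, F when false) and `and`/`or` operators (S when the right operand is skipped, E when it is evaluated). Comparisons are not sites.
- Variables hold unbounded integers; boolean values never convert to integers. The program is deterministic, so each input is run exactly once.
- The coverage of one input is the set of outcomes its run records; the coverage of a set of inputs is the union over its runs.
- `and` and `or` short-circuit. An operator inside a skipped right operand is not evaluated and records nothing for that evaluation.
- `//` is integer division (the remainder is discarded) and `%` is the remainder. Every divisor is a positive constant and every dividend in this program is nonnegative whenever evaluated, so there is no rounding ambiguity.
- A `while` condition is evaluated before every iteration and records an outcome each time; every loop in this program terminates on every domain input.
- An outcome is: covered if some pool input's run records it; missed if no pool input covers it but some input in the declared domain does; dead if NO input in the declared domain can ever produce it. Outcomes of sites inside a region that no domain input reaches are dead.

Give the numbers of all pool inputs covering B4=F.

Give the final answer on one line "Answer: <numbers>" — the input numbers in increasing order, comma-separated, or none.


input #1 (k=10, x=2): covers B4=F
input #2 (k=2, x=4): covers B4=F
input #3 (k=10, x=4): covers B4=F
input #4 (k=3, x=4): misses B4=F
input #5 (k=11, x=1): covers B4=F
input #6 (k=2, x=0): covers B4=F
input #7 (k=12, x=1): covers B4=F
input #8 (k=7, x=0): covers B4=F
input #9 (k=6, x=1): covers B4=F
input #10 (k=12, x=2): covers B4=F
Answer: 1, 2, 3, 5, 6, 7, 8, 9, 10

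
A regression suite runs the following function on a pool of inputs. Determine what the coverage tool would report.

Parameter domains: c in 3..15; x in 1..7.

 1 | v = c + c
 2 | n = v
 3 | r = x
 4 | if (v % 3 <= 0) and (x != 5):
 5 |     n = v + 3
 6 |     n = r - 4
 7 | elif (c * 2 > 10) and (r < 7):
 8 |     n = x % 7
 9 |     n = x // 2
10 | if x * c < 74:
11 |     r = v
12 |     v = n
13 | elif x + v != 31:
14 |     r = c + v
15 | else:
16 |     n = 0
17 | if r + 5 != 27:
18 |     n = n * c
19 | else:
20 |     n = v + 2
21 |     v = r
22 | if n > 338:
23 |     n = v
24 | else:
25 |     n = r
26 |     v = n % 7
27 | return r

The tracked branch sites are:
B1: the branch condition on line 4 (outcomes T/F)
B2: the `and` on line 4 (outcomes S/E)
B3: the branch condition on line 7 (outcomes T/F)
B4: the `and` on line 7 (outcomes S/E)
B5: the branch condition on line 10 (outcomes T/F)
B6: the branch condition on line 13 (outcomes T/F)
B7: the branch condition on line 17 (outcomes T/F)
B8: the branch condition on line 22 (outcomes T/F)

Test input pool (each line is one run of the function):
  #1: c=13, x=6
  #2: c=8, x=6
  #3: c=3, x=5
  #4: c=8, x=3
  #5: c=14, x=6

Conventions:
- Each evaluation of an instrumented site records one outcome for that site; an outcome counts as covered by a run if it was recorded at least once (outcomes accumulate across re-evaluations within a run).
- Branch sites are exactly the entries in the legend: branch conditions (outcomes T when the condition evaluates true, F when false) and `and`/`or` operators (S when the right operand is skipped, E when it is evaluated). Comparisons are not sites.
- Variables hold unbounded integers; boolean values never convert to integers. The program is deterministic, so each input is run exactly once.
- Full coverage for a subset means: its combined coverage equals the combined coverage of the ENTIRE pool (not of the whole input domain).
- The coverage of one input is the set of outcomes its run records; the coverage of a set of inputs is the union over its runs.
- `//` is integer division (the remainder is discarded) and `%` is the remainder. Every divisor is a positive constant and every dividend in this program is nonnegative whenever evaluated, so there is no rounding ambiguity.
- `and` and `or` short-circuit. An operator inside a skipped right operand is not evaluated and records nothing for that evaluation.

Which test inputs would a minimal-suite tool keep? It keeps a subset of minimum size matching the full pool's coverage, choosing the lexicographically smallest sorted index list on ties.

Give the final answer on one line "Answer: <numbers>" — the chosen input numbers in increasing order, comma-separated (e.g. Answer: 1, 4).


#1 (c=13, x=6) -> B2->S, B1->F, B4->E, B3->T, B5->F, B6->T, B7->T, B8->F; covered: B1=F, B2=S, B3=T, B4=E, B5=F, B6=T, B7=T, B8=F
#2 (c=8, x=6) -> B2->S, B1->F, B4->E, B3->T, B5->T, B7->T, B8->F; covered: B1=F, B2=S, B3=T, B4=E, B5=T, B7=T, B8=F
#3 (c=3, x=5) -> B2->E, B1->F, B4->S, B3->F, B5->T, B7->T, B8->F; covered: B1=F, B2=E, B3=F, B4=S, B5=T, B7=T, B8=F
#4 (c=8, x=3) -> B2->S, B1->F, B4->E, B3->T, B5->T, B7->T, B8->F; covered: B1=F, B2=S, B3=T, B4=E, B5=T, B7=T, B8=F
#5 (c=14, x=6) -> B2->S, B1->F, B4->E, B3->T, B5->F, B6->T, B7->T, B8->F; covered: B1=F, B2=S, B3=T, B4=E, B5=F, B6=T, B7=T, B8=F
together the pool reaches 12 outcomes: B1=F, B2=S, B2=E, B3=T, B3=F, B4=S, B4=E, B5=T, B5=F, B6=T, B7=T, B8=F
size 1 is not enough: best union over all size-1 subsets is 8/12
at size 2, {1, 3} reaches all 12 outcomes; every lexicographically earlier size-2 subset fails
Answer: 1, 3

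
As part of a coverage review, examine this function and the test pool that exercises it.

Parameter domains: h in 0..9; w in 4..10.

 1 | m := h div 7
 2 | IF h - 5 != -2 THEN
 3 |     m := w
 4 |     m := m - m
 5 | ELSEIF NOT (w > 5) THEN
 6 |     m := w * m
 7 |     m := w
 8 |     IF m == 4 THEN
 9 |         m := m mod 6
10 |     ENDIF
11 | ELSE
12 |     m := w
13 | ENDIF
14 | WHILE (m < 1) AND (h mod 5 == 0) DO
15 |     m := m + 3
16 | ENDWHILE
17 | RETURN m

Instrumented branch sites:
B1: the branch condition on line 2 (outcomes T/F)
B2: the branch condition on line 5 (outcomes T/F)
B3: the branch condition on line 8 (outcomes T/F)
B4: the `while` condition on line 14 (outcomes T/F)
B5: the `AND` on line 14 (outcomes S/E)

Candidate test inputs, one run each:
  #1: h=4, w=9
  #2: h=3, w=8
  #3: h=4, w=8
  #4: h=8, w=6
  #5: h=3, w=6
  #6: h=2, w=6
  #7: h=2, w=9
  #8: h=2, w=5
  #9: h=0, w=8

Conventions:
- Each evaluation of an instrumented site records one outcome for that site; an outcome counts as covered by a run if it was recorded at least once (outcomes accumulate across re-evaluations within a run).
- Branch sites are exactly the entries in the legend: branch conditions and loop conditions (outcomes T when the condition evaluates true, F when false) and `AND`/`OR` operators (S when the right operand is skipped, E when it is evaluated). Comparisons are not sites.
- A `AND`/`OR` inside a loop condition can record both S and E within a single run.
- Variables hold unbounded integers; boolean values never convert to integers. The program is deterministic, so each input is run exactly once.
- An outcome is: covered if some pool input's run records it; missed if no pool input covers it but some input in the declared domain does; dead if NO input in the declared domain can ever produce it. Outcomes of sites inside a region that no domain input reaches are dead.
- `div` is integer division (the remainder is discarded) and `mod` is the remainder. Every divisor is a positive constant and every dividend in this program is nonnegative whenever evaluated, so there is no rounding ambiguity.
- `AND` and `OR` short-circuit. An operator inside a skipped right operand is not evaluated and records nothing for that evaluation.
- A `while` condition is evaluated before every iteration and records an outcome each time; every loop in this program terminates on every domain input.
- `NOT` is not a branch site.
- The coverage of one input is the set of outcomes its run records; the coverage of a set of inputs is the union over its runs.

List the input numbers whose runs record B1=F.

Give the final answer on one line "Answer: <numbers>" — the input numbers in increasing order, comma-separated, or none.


input #1 (h=4, w=9): never hits B1=F
input #2 (h=3, w=8): hits B1=F
input #3 (h=4, w=8): never hits B1=F
input #4 (h=8, w=6): never hits B1=F
input #5 (h=3, w=6): hits B1=F
input #6 (h=2, w=6): never hits B1=F
input #7 (h=2, w=9): never hits B1=F
input #8 (h=2, w=5): never hits B1=F
input #9 (h=0, w=8): never hits B1=F
Answer: 2, 5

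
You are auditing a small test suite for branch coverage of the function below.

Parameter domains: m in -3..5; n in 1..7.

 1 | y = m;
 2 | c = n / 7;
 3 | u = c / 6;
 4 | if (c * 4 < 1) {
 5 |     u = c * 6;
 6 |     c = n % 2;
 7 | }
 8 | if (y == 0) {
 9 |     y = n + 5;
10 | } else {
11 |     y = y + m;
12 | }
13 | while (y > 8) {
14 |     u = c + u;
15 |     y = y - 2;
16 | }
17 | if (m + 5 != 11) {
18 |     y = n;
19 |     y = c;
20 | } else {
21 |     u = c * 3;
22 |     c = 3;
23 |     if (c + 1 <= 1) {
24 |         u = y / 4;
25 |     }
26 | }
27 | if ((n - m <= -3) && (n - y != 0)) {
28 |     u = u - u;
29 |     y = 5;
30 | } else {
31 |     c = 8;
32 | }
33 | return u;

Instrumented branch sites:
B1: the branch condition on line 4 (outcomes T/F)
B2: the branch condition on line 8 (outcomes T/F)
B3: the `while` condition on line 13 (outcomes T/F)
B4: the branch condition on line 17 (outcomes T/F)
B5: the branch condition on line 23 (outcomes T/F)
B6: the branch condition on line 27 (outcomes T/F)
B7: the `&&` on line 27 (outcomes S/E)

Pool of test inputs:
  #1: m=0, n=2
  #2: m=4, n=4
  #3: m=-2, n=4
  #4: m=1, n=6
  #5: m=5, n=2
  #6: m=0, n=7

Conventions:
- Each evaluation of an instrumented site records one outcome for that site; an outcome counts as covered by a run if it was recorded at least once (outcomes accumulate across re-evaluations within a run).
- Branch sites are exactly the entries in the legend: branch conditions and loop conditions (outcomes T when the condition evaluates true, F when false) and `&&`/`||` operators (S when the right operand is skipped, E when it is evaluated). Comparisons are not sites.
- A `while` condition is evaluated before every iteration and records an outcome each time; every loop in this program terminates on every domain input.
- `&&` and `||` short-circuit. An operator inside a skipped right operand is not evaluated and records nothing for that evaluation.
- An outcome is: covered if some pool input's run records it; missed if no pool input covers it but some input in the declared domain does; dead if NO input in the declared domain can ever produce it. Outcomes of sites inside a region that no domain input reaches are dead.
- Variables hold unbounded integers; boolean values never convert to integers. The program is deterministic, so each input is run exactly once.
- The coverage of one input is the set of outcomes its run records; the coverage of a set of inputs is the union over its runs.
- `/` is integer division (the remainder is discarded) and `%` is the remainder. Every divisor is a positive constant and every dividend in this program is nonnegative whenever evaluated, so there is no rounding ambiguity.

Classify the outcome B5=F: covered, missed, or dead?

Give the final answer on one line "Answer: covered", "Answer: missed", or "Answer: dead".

no pool input records B5=F
checking all 63 inputs in the declared domain: B5=F is never recorded -> dead

Answer: dead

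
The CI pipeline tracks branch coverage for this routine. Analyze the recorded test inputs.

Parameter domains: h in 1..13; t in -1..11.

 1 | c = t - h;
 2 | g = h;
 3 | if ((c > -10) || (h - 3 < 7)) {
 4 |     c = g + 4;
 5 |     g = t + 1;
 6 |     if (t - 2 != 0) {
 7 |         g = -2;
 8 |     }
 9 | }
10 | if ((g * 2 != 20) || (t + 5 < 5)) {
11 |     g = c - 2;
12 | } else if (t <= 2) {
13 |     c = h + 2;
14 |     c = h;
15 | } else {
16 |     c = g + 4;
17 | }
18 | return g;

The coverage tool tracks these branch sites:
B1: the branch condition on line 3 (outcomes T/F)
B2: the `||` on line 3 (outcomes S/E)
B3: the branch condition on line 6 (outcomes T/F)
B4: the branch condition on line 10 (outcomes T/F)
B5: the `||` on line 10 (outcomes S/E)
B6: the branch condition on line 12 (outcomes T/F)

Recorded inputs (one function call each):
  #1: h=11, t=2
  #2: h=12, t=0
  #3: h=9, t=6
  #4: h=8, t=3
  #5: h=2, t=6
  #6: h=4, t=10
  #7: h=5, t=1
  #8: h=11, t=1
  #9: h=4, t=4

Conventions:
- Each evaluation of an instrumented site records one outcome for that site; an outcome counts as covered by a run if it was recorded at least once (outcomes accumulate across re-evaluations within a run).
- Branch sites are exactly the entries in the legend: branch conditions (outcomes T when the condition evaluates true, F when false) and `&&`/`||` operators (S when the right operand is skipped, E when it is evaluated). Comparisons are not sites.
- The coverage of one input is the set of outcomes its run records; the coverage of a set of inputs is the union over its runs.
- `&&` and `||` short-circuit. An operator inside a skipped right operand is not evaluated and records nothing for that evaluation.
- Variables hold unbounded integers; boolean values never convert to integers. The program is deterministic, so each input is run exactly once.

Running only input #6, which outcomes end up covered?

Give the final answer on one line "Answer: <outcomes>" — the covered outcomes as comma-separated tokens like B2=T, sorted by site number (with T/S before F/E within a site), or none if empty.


Simulating input #6 (h=4, t=10) step by step:
  B2->S, B1->T, B3->T, B5->S, B4->T
as a set, this run covers: B1=T, B2=S, B3=T, B4=T, B5=S
Answer: B1=T, B2=S, B3=T, B4=T, B5=S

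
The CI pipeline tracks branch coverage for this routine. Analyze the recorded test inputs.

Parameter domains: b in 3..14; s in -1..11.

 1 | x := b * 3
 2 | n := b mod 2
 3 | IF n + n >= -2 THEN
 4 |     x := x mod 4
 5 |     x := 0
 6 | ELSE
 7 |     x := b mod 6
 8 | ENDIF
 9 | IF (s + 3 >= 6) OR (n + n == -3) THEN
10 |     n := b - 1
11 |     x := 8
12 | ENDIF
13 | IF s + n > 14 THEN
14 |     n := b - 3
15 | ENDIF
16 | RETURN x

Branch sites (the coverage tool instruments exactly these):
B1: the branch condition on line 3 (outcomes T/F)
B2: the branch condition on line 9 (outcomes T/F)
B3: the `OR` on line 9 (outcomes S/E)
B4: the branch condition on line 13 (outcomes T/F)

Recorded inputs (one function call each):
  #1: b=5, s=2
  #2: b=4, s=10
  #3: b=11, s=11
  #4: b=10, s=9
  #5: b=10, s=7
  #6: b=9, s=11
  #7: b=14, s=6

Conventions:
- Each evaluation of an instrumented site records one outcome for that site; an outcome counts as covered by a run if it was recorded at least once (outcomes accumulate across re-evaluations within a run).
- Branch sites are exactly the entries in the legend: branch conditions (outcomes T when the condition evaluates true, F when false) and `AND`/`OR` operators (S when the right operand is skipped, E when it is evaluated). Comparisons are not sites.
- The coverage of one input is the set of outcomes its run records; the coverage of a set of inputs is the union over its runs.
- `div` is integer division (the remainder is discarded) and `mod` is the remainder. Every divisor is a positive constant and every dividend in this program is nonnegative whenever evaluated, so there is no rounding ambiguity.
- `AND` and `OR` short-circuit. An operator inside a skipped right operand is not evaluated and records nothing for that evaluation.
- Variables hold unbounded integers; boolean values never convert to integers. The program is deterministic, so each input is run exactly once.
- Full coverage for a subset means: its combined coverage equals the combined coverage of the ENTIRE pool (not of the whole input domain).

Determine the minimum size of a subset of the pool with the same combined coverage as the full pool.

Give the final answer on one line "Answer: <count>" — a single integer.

input #1, b=5, s=2: events B1->T, B3->E, B2->F, B4->F; outcomes B1=T, B2=F, B3=E, B4=F
input #2, b=4, s=10: events B1->T, B3->S, B2->T, B4->F; outcomes B1=T, B2=T, B3=S, B4=F
input #3, b=11, s=11: events B1->T, B3->S, B2->T, B4->T; outcomes B1=T, B2=T, B3=S, B4=T
input #4, b=10, s=9: events B1->T, B3->S, B2->T, B4->T; outcomes B1=T, B2=T, B3=S, B4=T
input #5, b=10, s=7: events B1->T, B3->S, B2->T, B4->T; outcomes B1=T, B2=T, B3=S, B4=T
input #6, b=9, s=11: events B1->T, B3->S, B2->T, B4->T; outcomes B1=T, B2=T, B3=S, B4=T
input #7, b=14, s=6: events B1->T, B3->S, B2->T, B4->T; outcomes B1=T, B2=T, B3=S, B4=T
the full pool covers 7 outcomes: B1=T, B2=T, B2=F, B3=S, B3=E, B4=T, B4=F
no size-1 subset reaches all 7 outcomes (best union: 4/7)
inputs {1, 3} (size 2) cover everything; no size-2 subset with a lexicographically smaller index list covers all 7

Answer: 2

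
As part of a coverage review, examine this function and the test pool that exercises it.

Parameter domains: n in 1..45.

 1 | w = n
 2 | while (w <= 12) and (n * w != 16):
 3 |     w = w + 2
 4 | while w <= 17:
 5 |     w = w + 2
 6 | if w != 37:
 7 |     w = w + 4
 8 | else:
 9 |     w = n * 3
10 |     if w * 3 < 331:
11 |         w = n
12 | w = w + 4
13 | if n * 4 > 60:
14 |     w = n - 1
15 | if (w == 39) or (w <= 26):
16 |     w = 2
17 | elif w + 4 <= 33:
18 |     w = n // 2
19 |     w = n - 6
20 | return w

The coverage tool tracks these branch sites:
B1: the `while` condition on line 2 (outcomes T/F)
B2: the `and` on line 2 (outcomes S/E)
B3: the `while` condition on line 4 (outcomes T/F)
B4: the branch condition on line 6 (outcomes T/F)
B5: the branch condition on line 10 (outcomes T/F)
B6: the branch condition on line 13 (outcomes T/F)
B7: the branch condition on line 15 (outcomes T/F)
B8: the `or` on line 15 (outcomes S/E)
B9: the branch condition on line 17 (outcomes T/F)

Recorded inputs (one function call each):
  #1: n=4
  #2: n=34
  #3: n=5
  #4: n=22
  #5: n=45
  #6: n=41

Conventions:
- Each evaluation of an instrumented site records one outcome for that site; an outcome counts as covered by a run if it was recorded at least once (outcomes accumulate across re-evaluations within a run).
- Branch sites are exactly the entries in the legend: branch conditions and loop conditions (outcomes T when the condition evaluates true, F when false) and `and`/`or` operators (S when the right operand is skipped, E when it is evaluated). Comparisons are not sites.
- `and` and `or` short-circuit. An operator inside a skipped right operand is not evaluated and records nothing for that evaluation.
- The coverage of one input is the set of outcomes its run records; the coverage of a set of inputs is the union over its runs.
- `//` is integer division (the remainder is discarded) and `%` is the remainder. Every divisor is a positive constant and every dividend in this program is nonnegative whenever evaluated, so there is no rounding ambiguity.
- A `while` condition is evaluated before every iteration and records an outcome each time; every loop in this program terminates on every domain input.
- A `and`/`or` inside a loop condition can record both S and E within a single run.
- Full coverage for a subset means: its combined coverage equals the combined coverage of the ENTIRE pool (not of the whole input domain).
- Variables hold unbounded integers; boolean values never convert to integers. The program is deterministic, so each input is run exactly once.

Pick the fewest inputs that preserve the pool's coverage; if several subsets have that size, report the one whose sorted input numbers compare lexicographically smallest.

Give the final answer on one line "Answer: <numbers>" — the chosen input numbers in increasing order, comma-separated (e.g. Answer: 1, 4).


input #1 (n=4): events B2->E, B1->F, B3->T, B3->T, B3->T, B3->T, B3->T, B3->T, B3->T, B3->F, B4->T, B6->F, B8->E, B7->T; covers B1=F, B2=E, B3=T, B3=F, B4=T, B6=F, B7=T, B8=E
input #2 (n=34): events B2->S, B1->F, B3->F, B4->T, B6->T, B8->E, B7->F, B9->F; covers B1=F, B2=S, B3=F, B4=T, B6=T, B7=F, B8=E, B9=F
input #3 (n=5): events B2->E, B1->T, B2->E, B1->T, B2->E, B1->T, B2->E, B1->T, B2->S, B1->F, B3->T, B3->T, B3->T, B3->F, ...; covers B1=T, B1=F, B2=S, B2=E, B3=T, B3=F, B4=T, B6=F, B7=F, B8=E, B9=T
input #4 (n=22): events B2->S, B1->F, B3->F, B4->T, B6->T, B8->E, B7->T; covers B1=F, B2=S, B3=F, B4=T, B6=T, B7=T, B8=E
input #5 (n=45): events B2->S, B1->F, B3->F, B4->T, B6->T, B8->E, B7->F, B9->F; covers B1=F, B2=S, B3=F, B4=T, B6=T, B7=F, B8=E, B9=F
input #6 (n=41): events B2->S, B1->F, B3->F, B4->T, B6->T, B8->E, B7->F, B9->F; covers B1=F, B2=S, B3=F, B4=T, B6=T, B7=F, B8=E, B9=F
pool-wide coverage (14 outcomes): B1=T, B1=F, B2=S, B2=E, B3=T, B3=F, B4=T, B6=T, B6=F, B7=T, B7=F, B8=E, B9=T, B9=F
checked all size-1 subsets: none covers 14 outcomes (max 11/14)
checked all size-2 subsets: none covers 14 outcomes (max 13/14)
inputs {1, 2, 3} (size 3) cover everything; no size-3 subset with a lexicographically smaller index list covers all 14
Answer: 1, 2, 3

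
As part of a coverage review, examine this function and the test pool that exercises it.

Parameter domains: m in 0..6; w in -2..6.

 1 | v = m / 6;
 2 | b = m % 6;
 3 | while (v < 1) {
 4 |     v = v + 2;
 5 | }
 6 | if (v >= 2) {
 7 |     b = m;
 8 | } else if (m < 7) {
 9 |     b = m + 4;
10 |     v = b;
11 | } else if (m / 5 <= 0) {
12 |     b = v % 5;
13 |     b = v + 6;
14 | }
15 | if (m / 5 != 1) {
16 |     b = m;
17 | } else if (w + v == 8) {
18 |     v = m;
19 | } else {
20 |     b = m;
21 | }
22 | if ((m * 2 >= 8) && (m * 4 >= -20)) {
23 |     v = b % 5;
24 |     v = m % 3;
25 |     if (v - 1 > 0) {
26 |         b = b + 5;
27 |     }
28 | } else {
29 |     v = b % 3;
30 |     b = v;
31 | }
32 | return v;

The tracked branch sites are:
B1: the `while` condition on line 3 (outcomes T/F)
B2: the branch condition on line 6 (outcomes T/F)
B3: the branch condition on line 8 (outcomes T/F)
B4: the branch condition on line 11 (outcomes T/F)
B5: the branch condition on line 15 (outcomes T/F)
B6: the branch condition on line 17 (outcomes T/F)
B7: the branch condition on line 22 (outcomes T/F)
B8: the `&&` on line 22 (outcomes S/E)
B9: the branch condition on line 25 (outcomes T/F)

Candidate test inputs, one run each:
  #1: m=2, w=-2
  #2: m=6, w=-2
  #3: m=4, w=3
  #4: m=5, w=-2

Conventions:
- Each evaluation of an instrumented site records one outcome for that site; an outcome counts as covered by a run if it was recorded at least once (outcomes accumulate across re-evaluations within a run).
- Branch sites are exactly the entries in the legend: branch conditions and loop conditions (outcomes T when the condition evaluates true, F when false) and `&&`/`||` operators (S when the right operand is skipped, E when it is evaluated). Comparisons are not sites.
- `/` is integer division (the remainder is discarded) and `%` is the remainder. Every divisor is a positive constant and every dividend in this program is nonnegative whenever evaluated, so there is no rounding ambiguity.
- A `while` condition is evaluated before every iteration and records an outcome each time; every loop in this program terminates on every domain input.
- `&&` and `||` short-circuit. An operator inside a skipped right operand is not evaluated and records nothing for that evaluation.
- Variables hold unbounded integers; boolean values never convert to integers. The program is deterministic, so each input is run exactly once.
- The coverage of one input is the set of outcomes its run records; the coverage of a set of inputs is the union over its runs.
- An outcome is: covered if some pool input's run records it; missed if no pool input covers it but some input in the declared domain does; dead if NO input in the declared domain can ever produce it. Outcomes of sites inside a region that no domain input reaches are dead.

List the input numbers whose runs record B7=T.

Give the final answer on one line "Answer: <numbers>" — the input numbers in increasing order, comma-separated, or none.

input #1 (m=2, w=-2): never hits B7=T
input #2 (m=6, w=-2): hits B7=T
input #3 (m=4, w=3): hits B7=T
input #4 (m=5, w=-2): hits B7=T

Answer: 2, 3, 4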